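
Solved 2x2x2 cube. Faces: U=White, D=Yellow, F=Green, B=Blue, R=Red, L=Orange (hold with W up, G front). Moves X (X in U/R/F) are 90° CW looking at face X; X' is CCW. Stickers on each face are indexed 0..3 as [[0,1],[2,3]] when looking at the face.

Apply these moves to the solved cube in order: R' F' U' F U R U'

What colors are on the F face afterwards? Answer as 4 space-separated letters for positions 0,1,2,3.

After move 1 (R'): R=RRRR U=WBWB F=GWGW D=YGYG B=YBYB
After move 2 (F'): F=WWGG U=WBRR R=GRYR D=OOYG L=OBOW
After move 3 (U'): U=BRWR F=OBGG R=WWYR B=GRYB L=YBOW
After move 4 (F): F=GOGB U=BRWB R=WWRR D=YWYG L=YOOO
After move 5 (U): U=WBBR F=WWGB R=GRRR B=YOYB L=GOOO
After move 6 (R): R=RGRR U=WWBB F=WWGG D=YYYY B=ROBB
After move 7 (U'): U=WBWB F=GOGG R=WWRR B=RGBB L=ROOO
Query: F face = GOGG

Answer: G O G G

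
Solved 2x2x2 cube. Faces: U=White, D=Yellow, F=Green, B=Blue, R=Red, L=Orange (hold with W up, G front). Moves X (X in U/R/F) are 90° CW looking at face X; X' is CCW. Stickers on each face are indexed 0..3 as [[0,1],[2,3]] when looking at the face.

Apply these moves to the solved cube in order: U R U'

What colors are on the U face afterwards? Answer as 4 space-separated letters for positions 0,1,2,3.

Answer: R G W W

Derivation:
After move 1 (U): U=WWWW F=RRGG R=BBRR B=OOBB L=GGOO
After move 2 (R): R=RBRB U=WRWG F=RYGY D=YBYO B=WOWB
After move 3 (U'): U=RGWW F=GGGY R=RYRB B=RBWB L=WOOO
Query: U face = RGWW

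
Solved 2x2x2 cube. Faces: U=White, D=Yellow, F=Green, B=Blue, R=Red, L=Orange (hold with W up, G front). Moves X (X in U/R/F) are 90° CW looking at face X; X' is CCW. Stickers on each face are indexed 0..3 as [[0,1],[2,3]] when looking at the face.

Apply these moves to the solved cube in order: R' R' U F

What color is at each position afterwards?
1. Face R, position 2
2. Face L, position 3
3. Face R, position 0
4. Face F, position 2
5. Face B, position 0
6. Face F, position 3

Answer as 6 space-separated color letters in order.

Answer: Y W Y B O R

Derivation:
After move 1 (R'): R=RRRR U=WBWB F=GWGW D=YGYG B=YBYB
After move 2 (R'): R=RRRR U=WYWY F=GBGB D=YWYW B=GBGB
After move 3 (U): U=WWYY F=RRGB R=GBRR B=OOGB L=GBOO
After move 4 (F): F=GRBR U=WWOB R=YBYR D=RGYW L=GYOW
Query 1: R[2] = Y
Query 2: L[3] = W
Query 3: R[0] = Y
Query 4: F[2] = B
Query 5: B[0] = O
Query 6: F[3] = R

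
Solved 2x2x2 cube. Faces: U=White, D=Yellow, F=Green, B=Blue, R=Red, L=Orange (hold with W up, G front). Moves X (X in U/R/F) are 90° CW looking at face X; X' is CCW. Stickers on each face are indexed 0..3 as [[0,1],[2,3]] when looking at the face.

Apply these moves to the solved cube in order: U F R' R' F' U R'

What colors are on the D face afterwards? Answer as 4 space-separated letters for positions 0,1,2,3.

Answer: Y W Y G

Derivation:
After move 1 (U): U=WWWW F=RRGG R=BBRR B=OOBB L=GGOO
After move 2 (F): F=GRGR U=WWOG R=WBWR D=RBYY L=GYOY
After move 3 (R'): R=BRWW U=WBOO F=GWGG D=RRYR B=YOBB
After move 4 (R'): R=RWBW U=WBOY F=GBGO D=RWYG B=RORB
After move 5 (F'): F=BOGG U=WBRB R=WWRW D=YYYG L=GYOO
After move 6 (U): U=RWBB F=WWGG R=RORW B=GYRB L=BOOO
After move 7 (R'): R=OWRR U=RRBG F=WWGB D=YWYG B=GYYB
Query: D face = YWYG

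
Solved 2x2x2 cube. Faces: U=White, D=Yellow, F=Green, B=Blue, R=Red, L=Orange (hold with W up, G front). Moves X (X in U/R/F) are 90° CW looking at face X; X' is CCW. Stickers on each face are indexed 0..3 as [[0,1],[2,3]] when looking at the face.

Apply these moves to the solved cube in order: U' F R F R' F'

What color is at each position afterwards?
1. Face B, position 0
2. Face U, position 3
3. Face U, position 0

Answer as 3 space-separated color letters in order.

After move 1 (U'): U=WWWW F=OOGG R=GGRR B=RRBB L=BBOO
After move 2 (F): F=GOGO U=WWOB R=WGWR D=RGYY L=BYOY
After move 3 (R): R=WWRG U=WOOO F=GGGY D=RBYR B=BRWB
After move 4 (F): F=GGYG U=WOYY R=OWOG D=RWYR L=BROB
After move 5 (R'): R=WGOO U=WWYB F=GOYY D=RGYG B=RRWB
After move 6 (F'): F=OYGY U=WWWO R=GGRO D=RBYG L=BBOY
Query 1: B[0] = R
Query 2: U[3] = O
Query 3: U[0] = W

Answer: R O W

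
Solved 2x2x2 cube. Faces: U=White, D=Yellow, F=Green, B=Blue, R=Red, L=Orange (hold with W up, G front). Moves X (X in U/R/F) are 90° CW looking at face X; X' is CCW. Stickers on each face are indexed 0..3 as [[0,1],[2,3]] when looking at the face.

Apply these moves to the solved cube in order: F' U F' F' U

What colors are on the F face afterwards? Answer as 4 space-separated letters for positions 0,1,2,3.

Answer: W B R Y

Derivation:
After move 1 (F'): F=GGGG U=WWRR R=YRYR D=OOYY L=OWOW
After move 2 (U): U=RWRW F=YRGG R=BBYR B=OWBB L=GGOW
After move 3 (F'): F=RGYG U=RWBY R=OBOR D=GWYY L=GWOR
After move 4 (F'): F=GGRY U=RWOO R=WBGR D=WRYY L=GYOB
After move 5 (U): U=OROW F=WBRY R=OWGR B=GYBB L=GGOB
Query: F face = WBRY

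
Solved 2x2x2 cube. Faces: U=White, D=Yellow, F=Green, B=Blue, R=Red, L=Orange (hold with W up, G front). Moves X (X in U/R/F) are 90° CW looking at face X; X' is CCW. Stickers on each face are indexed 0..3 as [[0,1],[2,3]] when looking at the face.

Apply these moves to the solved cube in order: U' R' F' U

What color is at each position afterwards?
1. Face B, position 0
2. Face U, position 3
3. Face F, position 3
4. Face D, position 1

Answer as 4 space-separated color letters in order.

After move 1 (U'): U=WWWW F=OOGG R=GGRR B=RRBB L=BBOO
After move 2 (R'): R=GRGR U=WBWR F=OWGW D=YOYG B=YRYB
After move 3 (F'): F=WWOG U=WBGG R=ORYR D=BOYG L=BROW
After move 4 (U): U=GWGB F=OROG R=YRYR B=BRYB L=WWOW
Query 1: B[0] = B
Query 2: U[3] = B
Query 3: F[3] = G
Query 4: D[1] = O

Answer: B B G O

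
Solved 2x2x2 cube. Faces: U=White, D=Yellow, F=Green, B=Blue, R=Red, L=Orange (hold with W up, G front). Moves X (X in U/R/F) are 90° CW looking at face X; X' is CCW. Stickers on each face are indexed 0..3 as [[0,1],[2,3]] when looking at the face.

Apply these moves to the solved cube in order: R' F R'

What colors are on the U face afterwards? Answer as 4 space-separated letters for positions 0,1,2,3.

Answer: W Y O Y

Derivation:
After move 1 (R'): R=RRRR U=WBWB F=GWGW D=YGYG B=YBYB
After move 2 (F): F=GGWW U=WBOO R=WRBR D=RRYG L=OYOG
After move 3 (R'): R=RRWB U=WYOY F=GBWO D=RGYW B=GBRB
Query: U face = WYOY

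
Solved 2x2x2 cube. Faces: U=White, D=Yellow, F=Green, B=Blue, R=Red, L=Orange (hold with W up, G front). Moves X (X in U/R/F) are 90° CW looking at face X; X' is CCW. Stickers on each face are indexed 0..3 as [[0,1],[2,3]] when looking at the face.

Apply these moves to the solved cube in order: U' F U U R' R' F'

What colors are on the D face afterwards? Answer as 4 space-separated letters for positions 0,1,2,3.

Answer: G Y Y W

Derivation:
After move 1 (U'): U=WWWW F=OOGG R=GGRR B=RRBB L=BBOO
After move 2 (F): F=GOGO U=WWOB R=WGWR D=RGYY L=BYOY
After move 3 (U): U=OWBW F=WGGO R=RRWR B=BYBB L=GOOY
After move 4 (U): U=BOWW F=RRGO R=BYWR B=GOBB L=WGOY
After move 5 (R'): R=YRBW U=BBWG F=ROGW D=RRYO B=YOGB
After move 6 (R'): R=RWYB U=BGWY F=RBGG D=ROYW B=OORB
After move 7 (F'): F=BGRG U=BGRY R=OWRB D=GYYW L=WYOW
Query: D face = GYYW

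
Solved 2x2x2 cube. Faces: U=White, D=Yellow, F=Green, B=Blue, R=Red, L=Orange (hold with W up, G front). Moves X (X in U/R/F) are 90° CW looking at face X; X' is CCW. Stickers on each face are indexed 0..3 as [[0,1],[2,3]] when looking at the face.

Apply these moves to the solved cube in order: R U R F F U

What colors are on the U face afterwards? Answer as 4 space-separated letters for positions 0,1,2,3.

After move 1 (R): R=RRRR U=WGWG F=GYGY D=YBYB B=WBWB
After move 2 (U): U=WWGG F=RRGY R=WBRR B=OOWB L=GYOO
After move 3 (R): R=RWRB U=WRGY F=RBGB D=YWYO B=GOWB
After move 4 (F): F=GRBB U=WROY R=GWYB D=RRYO L=GYOW
After move 5 (F): F=BGBR U=WRWY R=OWYB D=YGYO L=GROR
After move 6 (U): U=WWYR F=OWBR R=GOYB B=GRWB L=BGOR
Query: U face = WWYR

Answer: W W Y R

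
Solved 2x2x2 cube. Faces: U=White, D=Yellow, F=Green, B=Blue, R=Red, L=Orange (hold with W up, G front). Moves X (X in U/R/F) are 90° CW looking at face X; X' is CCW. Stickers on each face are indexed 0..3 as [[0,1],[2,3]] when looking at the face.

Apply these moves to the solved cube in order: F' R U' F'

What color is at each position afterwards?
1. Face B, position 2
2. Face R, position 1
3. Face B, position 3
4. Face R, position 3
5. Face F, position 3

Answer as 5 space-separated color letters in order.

Answer: W O B R G

Derivation:
After move 1 (F'): F=GGGG U=WWRR R=YRYR D=OOYY L=OWOW
After move 2 (R): R=YYRR U=WGRG F=GOGY D=OBYB B=RBWB
After move 3 (U'): U=GGWR F=OWGY R=GORR B=YYWB L=RBOW
After move 4 (F'): F=WYOG U=GGGR R=BOOR D=BWYB L=RROW
Query 1: B[2] = W
Query 2: R[1] = O
Query 3: B[3] = B
Query 4: R[3] = R
Query 5: F[3] = G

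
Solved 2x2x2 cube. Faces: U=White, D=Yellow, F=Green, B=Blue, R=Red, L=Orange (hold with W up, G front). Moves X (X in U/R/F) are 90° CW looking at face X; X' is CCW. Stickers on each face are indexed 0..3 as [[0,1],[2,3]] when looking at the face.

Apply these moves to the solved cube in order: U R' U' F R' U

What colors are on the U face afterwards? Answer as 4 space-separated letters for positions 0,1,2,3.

Answer: O B B Y

Derivation:
After move 1 (U): U=WWWW F=RRGG R=BBRR B=OOBB L=GGOO
After move 2 (R'): R=BRBR U=WBWO F=RWGW D=YRYG B=YOYB
After move 3 (U'): U=BOWW F=GGGW R=RWBR B=BRYB L=YOOO
After move 4 (F): F=GGWG U=BOOO R=WWWR D=BRYG L=YYOR
After move 5 (R'): R=WRWW U=BYOB F=GOWO D=BGYG B=GRRB
After move 6 (U): U=OBBY F=WRWO R=GRWW B=YYRB L=GOOR
Query: U face = OBBY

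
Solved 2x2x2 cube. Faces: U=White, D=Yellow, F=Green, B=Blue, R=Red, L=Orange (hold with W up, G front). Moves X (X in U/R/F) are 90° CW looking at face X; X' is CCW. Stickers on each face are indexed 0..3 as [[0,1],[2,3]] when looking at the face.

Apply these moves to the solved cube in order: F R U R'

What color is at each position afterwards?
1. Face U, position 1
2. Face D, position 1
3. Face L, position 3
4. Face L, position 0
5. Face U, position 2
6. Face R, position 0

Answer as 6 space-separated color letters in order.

After move 1 (F): F=GGGG U=WWOO R=WRWR D=RRYY L=OYOY
After move 2 (R): R=WWRR U=WGOG F=GRGY D=RBYB B=OBWB
After move 3 (U): U=OWGG F=WWGY R=OBRR B=OYWB L=GROY
After move 4 (R'): R=BROR U=OWGO F=WWGG D=RWYY B=BYBB
Query 1: U[1] = W
Query 2: D[1] = W
Query 3: L[3] = Y
Query 4: L[0] = G
Query 5: U[2] = G
Query 6: R[0] = B

Answer: W W Y G G B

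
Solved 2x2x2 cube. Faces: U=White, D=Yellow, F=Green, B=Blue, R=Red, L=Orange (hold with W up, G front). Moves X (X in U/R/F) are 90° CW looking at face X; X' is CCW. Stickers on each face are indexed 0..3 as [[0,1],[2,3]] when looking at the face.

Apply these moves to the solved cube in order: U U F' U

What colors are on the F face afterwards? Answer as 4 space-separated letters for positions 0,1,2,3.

After move 1 (U): U=WWWW F=RRGG R=BBRR B=OOBB L=GGOO
After move 2 (U): U=WWWW F=BBGG R=OORR B=GGBB L=RROO
After move 3 (F'): F=BGBG U=WWOR R=YOYR D=ROYY L=RWOW
After move 4 (U): U=OWRW F=YOBG R=GGYR B=RWBB L=BGOW
Query: F face = YOBG

Answer: Y O B G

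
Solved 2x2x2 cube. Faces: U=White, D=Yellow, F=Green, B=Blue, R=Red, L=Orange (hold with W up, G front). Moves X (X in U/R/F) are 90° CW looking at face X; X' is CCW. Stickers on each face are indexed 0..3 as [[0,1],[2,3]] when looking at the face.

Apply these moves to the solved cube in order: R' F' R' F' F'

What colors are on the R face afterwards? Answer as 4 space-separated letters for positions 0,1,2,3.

After move 1 (R'): R=RRRR U=WBWB F=GWGW D=YGYG B=YBYB
After move 2 (F'): F=WWGG U=WBRR R=GRYR D=OOYG L=OBOW
After move 3 (R'): R=RRGY U=WYRY F=WBGR D=OWYG B=GBOB
After move 4 (F'): F=BRWG U=WYRG R=WROY D=BWYG L=OYOR
After move 5 (F'): F=RGBW U=WYWO R=WRBY D=YRYG L=OGOR
Query: R face = WRBY

Answer: W R B Y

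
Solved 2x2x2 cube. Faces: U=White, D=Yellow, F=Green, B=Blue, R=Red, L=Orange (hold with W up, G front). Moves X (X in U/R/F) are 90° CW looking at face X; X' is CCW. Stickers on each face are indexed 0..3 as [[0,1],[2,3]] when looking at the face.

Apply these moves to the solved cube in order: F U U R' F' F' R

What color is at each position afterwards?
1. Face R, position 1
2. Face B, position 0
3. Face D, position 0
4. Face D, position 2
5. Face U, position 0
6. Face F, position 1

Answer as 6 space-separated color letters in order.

After move 1 (F): F=GGGG U=WWOO R=WRWR D=RRYY L=OYOY
After move 2 (U): U=OWOW F=WRGG R=BBWR B=OYBB L=GGOY
After move 3 (U): U=OOWW F=BBGG R=OYWR B=GGBB L=WROY
After move 4 (R'): R=YROW U=OBWG F=BOGW D=RBYG B=YGRB
After move 5 (F'): F=OWBG U=OBYO R=BRRW D=RYYG L=WGOW
After move 6 (F'): F=WGOB U=OBBR R=YRRW D=GWYG L=WOOY
After move 7 (R): R=RYWR U=OGBB F=WWOG D=GRYY B=RGBB
Query 1: R[1] = Y
Query 2: B[0] = R
Query 3: D[0] = G
Query 4: D[2] = Y
Query 5: U[0] = O
Query 6: F[1] = W

Answer: Y R G Y O W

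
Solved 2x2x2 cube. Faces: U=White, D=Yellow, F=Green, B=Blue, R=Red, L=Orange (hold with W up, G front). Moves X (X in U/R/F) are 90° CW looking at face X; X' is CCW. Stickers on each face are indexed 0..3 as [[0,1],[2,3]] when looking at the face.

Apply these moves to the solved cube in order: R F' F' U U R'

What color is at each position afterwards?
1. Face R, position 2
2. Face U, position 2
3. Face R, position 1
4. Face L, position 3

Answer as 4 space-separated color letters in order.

Answer: O G R R

Derivation:
After move 1 (R): R=RRRR U=WGWG F=GYGY D=YBYB B=WBWB
After move 2 (F'): F=YYGG U=WGRR R=BRYR D=OOYB L=OGOW
After move 3 (F'): F=YGYG U=WGBY R=OROR D=GWYB L=OROR
After move 4 (U): U=BWYG F=ORYG R=WBOR B=ORWB L=YGOR
After move 5 (U): U=YBGW F=WBYG R=OROR B=YGWB L=OROR
After move 6 (R'): R=RROO U=YWGY F=WBYW D=GBYG B=BGWB
Query 1: R[2] = O
Query 2: U[2] = G
Query 3: R[1] = R
Query 4: L[3] = R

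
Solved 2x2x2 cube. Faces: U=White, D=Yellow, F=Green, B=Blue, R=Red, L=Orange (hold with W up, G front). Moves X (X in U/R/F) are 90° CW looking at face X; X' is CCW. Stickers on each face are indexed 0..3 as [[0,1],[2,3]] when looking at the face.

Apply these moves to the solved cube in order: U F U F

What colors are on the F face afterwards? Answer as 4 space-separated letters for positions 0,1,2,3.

After move 1 (U): U=WWWW F=RRGG R=BBRR B=OOBB L=GGOO
After move 2 (F): F=GRGR U=WWOG R=WBWR D=RBYY L=GYOY
After move 3 (U): U=OWGW F=WBGR R=OOWR B=GYBB L=GROY
After move 4 (F): F=GWRB U=OWYR R=GOWR D=WOYY L=GROB
Query: F face = GWRB

Answer: G W R B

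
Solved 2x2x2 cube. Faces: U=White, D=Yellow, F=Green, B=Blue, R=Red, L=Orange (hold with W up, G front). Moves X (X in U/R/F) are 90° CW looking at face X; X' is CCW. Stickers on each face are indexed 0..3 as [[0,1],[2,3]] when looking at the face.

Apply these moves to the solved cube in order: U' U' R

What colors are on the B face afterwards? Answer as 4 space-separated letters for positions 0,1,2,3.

Answer: W G W B

Derivation:
After move 1 (U'): U=WWWW F=OOGG R=GGRR B=RRBB L=BBOO
After move 2 (U'): U=WWWW F=BBGG R=OORR B=GGBB L=RROO
After move 3 (R): R=RORO U=WBWG F=BYGY D=YBYG B=WGWB
Query: B face = WGWB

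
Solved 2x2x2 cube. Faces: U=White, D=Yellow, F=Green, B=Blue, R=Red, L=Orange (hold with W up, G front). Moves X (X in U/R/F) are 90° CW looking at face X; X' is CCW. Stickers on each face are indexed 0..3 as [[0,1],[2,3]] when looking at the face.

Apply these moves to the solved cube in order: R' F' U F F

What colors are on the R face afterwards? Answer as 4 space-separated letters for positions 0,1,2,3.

Answer: W B W R

Derivation:
After move 1 (R'): R=RRRR U=WBWB F=GWGW D=YGYG B=YBYB
After move 2 (F'): F=WWGG U=WBRR R=GRYR D=OOYG L=OBOW
After move 3 (U): U=RWRB F=GRGG R=YBYR B=OBYB L=WWOW
After move 4 (F): F=GGGR U=RWWW R=RBBR D=YYYG L=WOOO
After move 5 (F): F=GGRG U=RWOO R=WBWR D=BRYG L=WYOY
Query: R face = WBWR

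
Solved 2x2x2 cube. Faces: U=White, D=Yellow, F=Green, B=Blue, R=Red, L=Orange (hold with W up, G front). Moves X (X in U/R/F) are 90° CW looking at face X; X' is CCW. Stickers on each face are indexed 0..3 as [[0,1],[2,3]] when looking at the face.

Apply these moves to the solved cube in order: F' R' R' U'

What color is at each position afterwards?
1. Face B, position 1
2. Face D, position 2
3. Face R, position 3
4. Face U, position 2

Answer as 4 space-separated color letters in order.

Answer: Y Y Y W

Derivation:
After move 1 (F'): F=GGGG U=WWRR R=YRYR D=OOYY L=OWOW
After move 2 (R'): R=RRYY U=WBRB F=GWGR D=OGYG B=YBOB
After move 3 (R'): R=RYRY U=WORY F=GBGB D=OWYR B=GBGB
After move 4 (U'): U=OYWR F=OWGB R=GBRY B=RYGB L=GBOW
Query 1: B[1] = Y
Query 2: D[2] = Y
Query 3: R[3] = Y
Query 4: U[2] = W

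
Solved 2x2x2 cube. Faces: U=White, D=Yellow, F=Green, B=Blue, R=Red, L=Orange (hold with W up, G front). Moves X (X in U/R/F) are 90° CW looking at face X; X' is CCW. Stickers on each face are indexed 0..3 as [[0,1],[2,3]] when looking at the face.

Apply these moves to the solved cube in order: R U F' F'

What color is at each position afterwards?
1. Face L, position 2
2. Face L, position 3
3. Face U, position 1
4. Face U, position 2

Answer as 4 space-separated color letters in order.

After move 1 (R): R=RRRR U=WGWG F=GYGY D=YBYB B=WBWB
After move 2 (U): U=WWGG F=RRGY R=WBRR B=OOWB L=GYOO
After move 3 (F'): F=RYRG U=WWWR R=BBYR D=YOYB L=GGOG
After move 4 (F'): F=YGRR U=WWBY R=OBYR D=GGYB L=GROW
Query 1: L[2] = O
Query 2: L[3] = W
Query 3: U[1] = W
Query 4: U[2] = B

Answer: O W W B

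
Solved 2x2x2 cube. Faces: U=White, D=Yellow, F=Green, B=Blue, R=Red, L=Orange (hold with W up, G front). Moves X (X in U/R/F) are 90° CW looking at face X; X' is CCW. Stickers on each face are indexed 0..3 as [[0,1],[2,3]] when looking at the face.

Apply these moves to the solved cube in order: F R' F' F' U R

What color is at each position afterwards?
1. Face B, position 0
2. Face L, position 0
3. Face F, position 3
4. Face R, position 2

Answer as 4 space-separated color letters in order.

After move 1 (F): F=GGGG U=WWOO R=WRWR D=RRYY L=OYOY
After move 2 (R'): R=RRWW U=WBOB F=GWGO D=RGYG B=YBRB
After move 3 (F'): F=WOGG U=WBRW R=GRRW D=YYYG L=OBOO
After move 4 (F'): F=OGWG U=WBGR R=YRYW D=BOYG L=OWOR
After move 5 (U): U=GWRB F=YRWG R=YBYW B=OWRB L=OGOR
After move 6 (R): R=YYWB U=GRRG F=YOWG D=BRYO B=BWWB
Query 1: B[0] = B
Query 2: L[0] = O
Query 3: F[3] = G
Query 4: R[2] = W

Answer: B O G W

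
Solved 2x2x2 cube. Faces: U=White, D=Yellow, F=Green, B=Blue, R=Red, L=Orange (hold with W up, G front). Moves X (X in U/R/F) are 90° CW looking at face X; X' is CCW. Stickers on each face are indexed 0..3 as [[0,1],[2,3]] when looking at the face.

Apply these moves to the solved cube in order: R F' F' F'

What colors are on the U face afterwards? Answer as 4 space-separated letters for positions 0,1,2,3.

After move 1 (R): R=RRRR U=WGWG F=GYGY D=YBYB B=WBWB
After move 2 (F'): F=YYGG U=WGRR R=BRYR D=OOYB L=OGOW
After move 3 (F'): F=YGYG U=WGBY R=OROR D=GWYB L=OROR
After move 4 (F'): F=GGYY U=WGOO R=WRGR D=RRYB L=OYOB
Query: U face = WGOO

Answer: W G O O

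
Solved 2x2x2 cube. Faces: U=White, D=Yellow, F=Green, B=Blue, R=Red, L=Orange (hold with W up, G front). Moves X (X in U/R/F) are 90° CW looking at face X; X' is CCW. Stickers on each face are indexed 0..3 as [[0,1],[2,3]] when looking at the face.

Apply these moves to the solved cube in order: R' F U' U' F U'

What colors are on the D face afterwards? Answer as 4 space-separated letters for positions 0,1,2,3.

After move 1 (R'): R=RRRR U=WBWB F=GWGW D=YGYG B=YBYB
After move 2 (F): F=GGWW U=WBOO R=WRBR D=RRYG L=OYOG
After move 3 (U'): U=BOWO F=OYWW R=GGBR B=WRYB L=YBOG
After move 4 (U'): U=OOBW F=YBWW R=OYBR B=GGYB L=WROG
After move 5 (F): F=WYWB U=OOGR R=BYWR D=BOYG L=WROR
After move 6 (U'): U=OROG F=WRWB R=WYWR B=BYYB L=GGOR
Query: D face = BOYG

Answer: B O Y G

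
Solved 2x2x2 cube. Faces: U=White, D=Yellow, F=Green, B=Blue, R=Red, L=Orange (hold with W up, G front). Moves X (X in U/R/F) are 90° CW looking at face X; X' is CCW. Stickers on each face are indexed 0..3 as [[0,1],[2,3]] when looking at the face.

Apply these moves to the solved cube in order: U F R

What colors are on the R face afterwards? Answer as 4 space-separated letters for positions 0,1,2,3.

After move 1 (U): U=WWWW F=RRGG R=BBRR B=OOBB L=GGOO
After move 2 (F): F=GRGR U=WWOG R=WBWR D=RBYY L=GYOY
After move 3 (R): R=WWRB U=WROR F=GBGY D=RBYO B=GOWB
Query: R face = WWRB

Answer: W W R B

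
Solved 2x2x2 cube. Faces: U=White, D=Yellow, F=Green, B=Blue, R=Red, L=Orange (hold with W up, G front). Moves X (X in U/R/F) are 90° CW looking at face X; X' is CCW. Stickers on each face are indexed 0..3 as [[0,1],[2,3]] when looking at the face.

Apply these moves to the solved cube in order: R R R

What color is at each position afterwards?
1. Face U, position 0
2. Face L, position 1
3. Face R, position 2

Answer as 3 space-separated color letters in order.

After move 1 (R): R=RRRR U=WGWG F=GYGY D=YBYB B=WBWB
After move 2 (R): R=RRRR U=WYWY F=GBGB D=YWYW B=GBGB
After move 3 (R): R=RRRR U=WBWB F=GWGW D=YGYG B=YBYB
Query 1: U[0] = W
Query 2: L[1] = O
Query 3: R[2] = R

Answer: W O R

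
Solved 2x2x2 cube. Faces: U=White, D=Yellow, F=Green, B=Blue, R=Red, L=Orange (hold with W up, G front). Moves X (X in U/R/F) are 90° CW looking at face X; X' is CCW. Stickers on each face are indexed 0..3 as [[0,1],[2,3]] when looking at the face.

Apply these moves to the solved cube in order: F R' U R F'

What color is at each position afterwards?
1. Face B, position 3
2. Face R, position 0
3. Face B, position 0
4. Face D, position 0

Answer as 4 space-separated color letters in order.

After move 1 (F): F=GGGG U=WWOO R=WRWR D=RRYY L=OYOY
After move 2 (R'): R=RRWW U=WBOB F=GWGO D=RGYG B=YBRB
After move 3 (U): U=OWBB F=RRGO R=YBWW B=OYRB L=GWOY
After move 4 (R): R=WYWB U=ORBO F=RGGG D=RRYO B=BYWB
After move 5 (F'): F=GGRG U=ORWW R=RYRB D=WYYO L=GOOB
Query 1: B[3] = B
Query 2: R[0] = R
Query 3: B[0] = B
Query 4: D[0] = W

Answer: B R B W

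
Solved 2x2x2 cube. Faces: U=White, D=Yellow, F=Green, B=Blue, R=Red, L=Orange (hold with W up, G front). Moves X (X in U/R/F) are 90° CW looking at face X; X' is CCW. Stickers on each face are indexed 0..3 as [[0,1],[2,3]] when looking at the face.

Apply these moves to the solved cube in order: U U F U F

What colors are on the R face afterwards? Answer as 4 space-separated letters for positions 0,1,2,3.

After move 1 (U): U=WWWW F=RRGG R=BBRR B=OOBB L=GGOO
After move 2 (U): U=WWWW F=BBGG R=OORR B=GGBB L=RROO
After move 3 (F): F=GBGB U=WWOR R=WOWR D=ROYY L=RYOY
After move 4 (U): U=OWRW F=WOGB R=GGWR B=RYBB L=GBOY
After move 5 (F): F=GWBO U=OWYB R=RGWR D=WGYY L=GROO
Query: R face = RGWR

Answer: R G W R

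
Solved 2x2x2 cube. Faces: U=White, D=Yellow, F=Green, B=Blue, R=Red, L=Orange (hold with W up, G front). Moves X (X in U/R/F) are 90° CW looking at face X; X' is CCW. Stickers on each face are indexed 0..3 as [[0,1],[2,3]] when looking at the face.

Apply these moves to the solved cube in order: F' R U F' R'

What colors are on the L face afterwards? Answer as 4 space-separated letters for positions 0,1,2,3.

Answer: G G O G

Derivation:
After move 1 (F'): F=GGGG U=WWRR R=YRYR D=OOYY L=OWOW
After move 2 (R): R=YYRR U=WGRG F=GOGY D=OBYB B=RBWB
After move 3 (U): U=RWGG F=YYGY R=RBRR B=OWWB L=GOOW
After move 4 (F'): F=YYYG U=RWRR R=BBOR D=OWYB L=GGOG
After move 5 (R'): R=BRBO U=RWRO F=YWYR D=OYYG B=BWWB
Query: L face = GGOG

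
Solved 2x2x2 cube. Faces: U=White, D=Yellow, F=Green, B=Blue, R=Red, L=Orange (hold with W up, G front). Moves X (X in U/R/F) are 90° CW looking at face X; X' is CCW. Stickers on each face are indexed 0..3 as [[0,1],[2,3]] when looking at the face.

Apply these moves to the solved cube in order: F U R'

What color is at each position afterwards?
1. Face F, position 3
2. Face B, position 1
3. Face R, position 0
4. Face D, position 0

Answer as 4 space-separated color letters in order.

After move 1 (F): F=GGGG U=WWOO R=WRWR D=RRYY L=OYOY
After move 2 (U): U=OWOW F=WRGG R=BBWR B=OYBB L=GGOY
After move 3 (R'): R=BRBW U=OBOO F=WWGW D=RRYG B=YYRB
Query 1: F[3] = W
Query 2: B[1] = Y
Query 3: R[0] = B
Query 4: D[0] = R

Answer: W Y B R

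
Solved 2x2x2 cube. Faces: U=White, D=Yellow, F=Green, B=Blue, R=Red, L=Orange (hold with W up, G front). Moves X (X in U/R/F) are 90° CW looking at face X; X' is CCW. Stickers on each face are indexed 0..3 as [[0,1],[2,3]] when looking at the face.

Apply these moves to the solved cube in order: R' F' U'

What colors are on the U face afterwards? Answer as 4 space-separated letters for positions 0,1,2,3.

After move 1 (R'): R=RRRR U=WBWB F=GWGW D=YGYG B=YBYB
After move 2 (F'): F=WWGG U=WBRR R=GRYR D=OOYG L=OBOW
After move 3 (U'): U=BRWR F=OBGG R=WWYR B=GRYB L=YBOW
Query: U face = BRWR

Answer: B R W R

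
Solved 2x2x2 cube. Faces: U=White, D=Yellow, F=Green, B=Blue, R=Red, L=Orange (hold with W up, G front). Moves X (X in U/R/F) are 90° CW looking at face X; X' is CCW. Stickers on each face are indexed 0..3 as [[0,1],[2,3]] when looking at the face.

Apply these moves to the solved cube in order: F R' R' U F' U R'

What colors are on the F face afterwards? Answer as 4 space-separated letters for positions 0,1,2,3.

After move 1 (F): F=GGGG U=WWOO R=WRWR D=RRYY L=OYOY
After move 2 (R'): R=RRWW U=WBOB F=GWGO D=RGYG B=YBRB
After move 3 (R'): R=RWRW U=WROY F=GBGB D=RWYO B=GBGB
After move 4 (U): U=OWYR F=RWGB R=GBRW B=OYGB L=GBOY
After move 5 (F'): F=WBRG U=OWGR R=WBRW D=BYYO L=GROY
After move 6 (U): U=GORW F=WBRG R=OYRW B=GRGB L=WBOY
After move 7 (R'): R=YWOR U=GGRG F=WORW D=BBYG B=ORYB
Query: F face = WORW

Answer: W O R W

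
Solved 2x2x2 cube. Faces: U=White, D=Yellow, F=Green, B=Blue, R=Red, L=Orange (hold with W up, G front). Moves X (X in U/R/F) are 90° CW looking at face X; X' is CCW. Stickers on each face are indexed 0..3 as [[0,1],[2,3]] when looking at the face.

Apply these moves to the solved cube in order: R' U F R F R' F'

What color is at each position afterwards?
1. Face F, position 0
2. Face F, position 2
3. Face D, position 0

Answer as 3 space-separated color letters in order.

After move 1 (R'): R=RRRR U=WBWB F=GWGW D=YGYG B=YBYB
After move 2 (U): U=WWBB F=RRGW R=YBRR B=OOYB L=GWOO
After move 3 (F): F=GRWR U=WWOW R=BBBR D=RYYG L=GYOG
After move 4 (R): R=BBRB U=WROR F=GYWG D=RYYO B=WOWB
After move 5 (F): F=WGGY U=WRGY R=OBRB D=RBYO L=GROY
After move 6 (R'): R=BBOR U=WWGW F=WRGY D=RGYY B=OOBB
After move 7 (F'): F=RYWG U=WWBO R=GBRR D=RYYY L=GWOG
Query 1: F[0] = R
Query 2: F[2] = W
Query 3: D[0] = R

Answer: R W R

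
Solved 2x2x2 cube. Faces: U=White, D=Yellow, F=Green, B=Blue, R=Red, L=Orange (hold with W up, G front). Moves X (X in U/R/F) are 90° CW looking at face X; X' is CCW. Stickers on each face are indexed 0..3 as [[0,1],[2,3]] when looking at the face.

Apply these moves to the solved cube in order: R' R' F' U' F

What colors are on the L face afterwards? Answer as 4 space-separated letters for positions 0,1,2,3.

After move 1 (R'): R=RRRR U=WBWB F=GWGW D=YGYG B=YBYB
After move 2 (R'): R=RRRR U=WYWY F=GBGB D=YWYW B=GBGB
After move 3 (F'): F=BBGG U=WYRR R=WRYR D=OOYW L=OYOW
After move 4 (U'): U=YRWR F=OYGG R=BBYR B=WRGB L=GBOW
After move 5 (F): F=GOGY U=YRWB R=WBRR D=YBYW L=GOOO
Query: L face = GOOO

Answer: G O O O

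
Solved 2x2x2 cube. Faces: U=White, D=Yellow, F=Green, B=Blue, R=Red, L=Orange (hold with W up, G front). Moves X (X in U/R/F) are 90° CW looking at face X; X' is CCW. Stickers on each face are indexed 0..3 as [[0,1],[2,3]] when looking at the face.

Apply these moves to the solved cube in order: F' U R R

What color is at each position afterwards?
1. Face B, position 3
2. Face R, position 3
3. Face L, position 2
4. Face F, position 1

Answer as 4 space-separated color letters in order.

After move 1 (F'): F=GGGG U=WWRR R=YRYR D=OOYY L=OWOW
After move 2 (U): U=RWRW F=YRGG R=BBYR B=OWBB L=GGOW
After move 3 (R): R=YBRB U=RRRG F=YOGY D=OBYO B=WWWB
After move 4 (R): R=RYBB U=RORY F=YBGO D=OWYW B=GWRB
Query 1: B[3] = B
Query 2: R[3] = B
Query 3: L[2] = O
Query 4: F[1] = B

Answer: B B O B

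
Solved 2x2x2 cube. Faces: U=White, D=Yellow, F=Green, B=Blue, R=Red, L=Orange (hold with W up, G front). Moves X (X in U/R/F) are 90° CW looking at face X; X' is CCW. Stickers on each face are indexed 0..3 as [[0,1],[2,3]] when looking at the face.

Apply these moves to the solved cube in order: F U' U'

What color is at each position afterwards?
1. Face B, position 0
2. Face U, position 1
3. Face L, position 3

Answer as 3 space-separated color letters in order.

After move 1 (F): F=GGGG U=WWOO R=WRWR D=RRYY L=OYOY
After move 2 (U'): U=WOWO F=OYGG R=GGWR B=WRBB L=BBOY
After move 3 (U'): U=OOWW F=BBGG R=OYWR B=GGBB L=WROY
Query 1: B[0] = G
Query 2: U[1] = O
Query 3: L[3] = Y

Answer: G O Y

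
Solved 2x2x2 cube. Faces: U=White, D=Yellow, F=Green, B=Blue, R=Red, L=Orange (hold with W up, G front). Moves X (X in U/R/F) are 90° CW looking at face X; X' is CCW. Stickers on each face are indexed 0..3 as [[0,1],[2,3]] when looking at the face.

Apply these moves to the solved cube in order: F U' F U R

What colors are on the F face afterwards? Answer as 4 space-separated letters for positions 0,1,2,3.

Answer: W G G Y

Derivation:
After move 1 (F): F=GGGG U=WWOO R=WRWR D=RRYY L=OYOY
After move 2 (U'): U=WOWO F=OYGG R=GGWR B=WRBB L=BBOY
After move 3 (F): F=GOGY U=WOYB R=WGOR D=WGYY L=BROR
After move 4 (U): U=YWBO F=WGGY R=WROR B=BRBB L=GOOR
After move 5 (R): R=OWRR U=YGBY F=WGGY D=WBYB B=ORWB
Query: F face = WGGY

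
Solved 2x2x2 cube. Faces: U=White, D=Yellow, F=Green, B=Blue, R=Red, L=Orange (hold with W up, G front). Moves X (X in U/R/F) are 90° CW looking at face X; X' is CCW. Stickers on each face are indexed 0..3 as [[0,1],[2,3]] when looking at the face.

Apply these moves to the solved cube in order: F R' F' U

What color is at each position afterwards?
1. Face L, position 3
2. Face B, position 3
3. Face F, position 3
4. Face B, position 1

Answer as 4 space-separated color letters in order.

After move 1 (F): F=GGGG U=WWOO R=WRWR D=RRYY L=OYOY
After move 2 (R'): R=RRWW U=WBOB F=GWGO D=RGYG B=YBRB
After move 3 (F'): F=WOGG U=WBRW R=GRRW D=YYYG L=OBOO
After move 4 (U): U=RWWB F=GRGG R=YBRW B=OBRB L=WOOO
Query 1: L[3] = O
Query 2: B[3] = B
Query 3: F[3] = G
Query 4: B[1] = B

Answer: O B G B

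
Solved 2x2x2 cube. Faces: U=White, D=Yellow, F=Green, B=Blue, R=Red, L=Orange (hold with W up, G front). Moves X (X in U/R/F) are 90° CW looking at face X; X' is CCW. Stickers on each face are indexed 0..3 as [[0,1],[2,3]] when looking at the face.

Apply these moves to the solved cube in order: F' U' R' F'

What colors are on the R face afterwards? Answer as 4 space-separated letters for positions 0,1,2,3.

Answer: W R O Y

Derivation:
After move 1 (F'): F=GGGG U=WWRR R=YRYR D=OOYY L=OWOW
After move 2 (U'): U=WRWR F=OWGG R=GGYR B=YRBB L=BBOW
After move 3 (R'): R=GRGY U=WBWY F=ORGR D=OWYG B=YROB
After move 4 (F'): F=RROG U=WBGG R=WROY D=BWYG L=BYOW
Query: R face = WROY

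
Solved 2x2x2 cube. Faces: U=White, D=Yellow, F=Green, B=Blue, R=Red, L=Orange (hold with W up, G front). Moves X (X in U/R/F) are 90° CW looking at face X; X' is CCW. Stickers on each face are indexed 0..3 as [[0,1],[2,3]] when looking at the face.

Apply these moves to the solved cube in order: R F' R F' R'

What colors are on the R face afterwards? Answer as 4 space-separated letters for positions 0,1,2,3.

Answer: B R W O

Derivation:
After move 1 (R): R=RRRR U=WGWG F=GYGY D=YBYB B=WBWB
After move 2 (F'): F=YYGG U=WGRR R=BRYR D=OOYB L=OGOW
After move 3 (R): R=YBRR U=WYRG F=YOGB D=OWYW B=RBGB
After move 4 (F'): F=OBYG U=WYYR R=WBOR D=GWYW L=OGOR
After move 5 (R'): R=BRWO U=WGYR F=OYYR D=GBYG B=WBWB
Query: R face = BRWO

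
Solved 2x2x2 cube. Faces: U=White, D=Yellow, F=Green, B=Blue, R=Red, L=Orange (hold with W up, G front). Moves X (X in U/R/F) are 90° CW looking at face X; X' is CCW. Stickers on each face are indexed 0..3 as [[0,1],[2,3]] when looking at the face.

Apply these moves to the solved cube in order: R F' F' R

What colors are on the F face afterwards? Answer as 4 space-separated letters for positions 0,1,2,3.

After move 1 (R): R=RRRR U=WGWG F=GYGY D=YBYB B=WBWB
After move 2 (F'): F=YYGG U=WGRR R=BRYR D=OOYB L=OGOW
After move 3 (F'): F=YGYG U=WGBY R=OROR D=GWYB L=OROR
After move 4 (R): R=OORR U=WGBG F=YWYB D=GWYW B=YBGB
Query: F face = YWYB

Answer: Y W Y B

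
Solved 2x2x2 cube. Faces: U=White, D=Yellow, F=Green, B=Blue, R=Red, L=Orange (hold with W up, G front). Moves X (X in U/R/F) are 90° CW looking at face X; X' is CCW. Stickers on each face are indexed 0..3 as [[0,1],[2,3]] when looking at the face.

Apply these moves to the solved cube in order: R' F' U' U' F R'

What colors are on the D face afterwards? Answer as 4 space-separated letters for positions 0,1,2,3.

Answer: Y Y Y B

Derivation:
After move 1 (R'): R=RRRR U=WBWB F=GWGW D=YGYG B=YBYB
After move 2 (F'): F=WWGG U=WBRR R=GRYR D=OOYG L=OBOW
After move 3 (U'): U=BRWR F=OBGG R=WWYR B=GRYB L=YBOW
After move 4 (U'): U=RRBW F=YBGG R=OBYR B=WWYB L=GROW
After move 5 (F): F=GYGB U=RRWR R=BBWR D=YOYG L=GOOO
After move 6 (R'): R=BRBW U=RYWW F=GRGR D=YYYB B=GWOB
Query: D face = YYYB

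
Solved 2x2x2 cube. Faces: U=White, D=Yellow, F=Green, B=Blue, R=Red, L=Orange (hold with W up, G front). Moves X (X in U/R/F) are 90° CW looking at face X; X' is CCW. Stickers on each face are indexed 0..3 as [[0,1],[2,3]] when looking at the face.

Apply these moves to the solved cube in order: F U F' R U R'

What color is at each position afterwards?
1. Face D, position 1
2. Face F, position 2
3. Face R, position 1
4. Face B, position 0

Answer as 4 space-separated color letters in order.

After move 1 (F): F=GGGG U=WWOO R=WRWR D=RRYY L=OYOY
After move 2 (U): U=OWOW F=WRGG R=BBWR B=OYBB L=GGOY
After move 3 (F'): F=RGWG U=OWBW R=RBRR D=GYYY L=GWOO
After move 4 (R): R=RRRB U=OGBG F=RYWY D=GBYO B=WYWB
After move 5 (U): U=BOGG F=RRWY R=WYRB B=GWWB L=RYOO
After move 6 (R'): R=YBWR U=BWGG F=ROWG D=GRYY B=OWBB
Query 1: D[1] = R
Query 2: F[2] = W
Query 3: R[1] = B
Query 4: B[0] = O

Answer: R W B O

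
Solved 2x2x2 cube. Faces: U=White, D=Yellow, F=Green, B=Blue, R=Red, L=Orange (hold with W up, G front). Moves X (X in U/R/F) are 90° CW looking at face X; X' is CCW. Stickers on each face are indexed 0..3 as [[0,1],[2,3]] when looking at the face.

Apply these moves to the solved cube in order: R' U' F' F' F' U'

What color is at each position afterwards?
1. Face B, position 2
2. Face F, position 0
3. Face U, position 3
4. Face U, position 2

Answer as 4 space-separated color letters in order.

After move 1 (R'): R=RRRR U=WBWB F=GWGW D=YGYG B=YBYB
After move 2 (U'): U=BBWW F=OOGW R=GWRR B=RRYB L=YBOO
After move 3 (F'): F=OWOG U=BBGR R=GWYR D=BOYG L=YWOW
After move 4 (F'): F=WGOO U=BBGY R=OWBR D=WWYG L=YROG
After move 5 (F'): F=GOWO U=BBOB R=WWWR D=RGYG L=YYOG
After move 6 (U'): U=BBBO F=YYWO R=GOWR B=WWYB L=RROG
Query 1: B[2] = Y
Query 2: F[0] = Y
Query 3: U[3] = O
Query 4: U[2] = B

Answer: Y Y O B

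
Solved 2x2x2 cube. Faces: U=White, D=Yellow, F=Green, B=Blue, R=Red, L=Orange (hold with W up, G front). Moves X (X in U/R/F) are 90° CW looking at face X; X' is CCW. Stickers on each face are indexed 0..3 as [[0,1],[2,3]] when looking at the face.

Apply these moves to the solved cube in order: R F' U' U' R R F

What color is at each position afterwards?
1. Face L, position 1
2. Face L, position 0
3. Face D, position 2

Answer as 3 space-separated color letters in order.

After move 1 (R): R=RRRR U=WGWG F=GYGY D=YBYB B=WBWB
After move 2 (F'): F=YYGG U=WGRR R=BRYR D=OOYB L=OGOW
After move 3 (U'): U=GRWR F=OGGG R=YYYR B=BRWB L=WBOW
After move 4 (U'): U=RRGW F=WBGG R=OGYR B=YYWB L=BROW
After move 5 (R): R=YORG U=RBGG F=WOGB D=OWYY B=WYRB
After move 6 (R): R=RYGO U=ROGB F=WWGY D=ORYW B=GYBB
After move 7 (F): F=GWYW U=ROWR R=GYBO D=GRYW L=BOOR
Query 1: L[1] = O
Query 2: L[0] = B
Query 3: D[2] = Y

Answer: O B Y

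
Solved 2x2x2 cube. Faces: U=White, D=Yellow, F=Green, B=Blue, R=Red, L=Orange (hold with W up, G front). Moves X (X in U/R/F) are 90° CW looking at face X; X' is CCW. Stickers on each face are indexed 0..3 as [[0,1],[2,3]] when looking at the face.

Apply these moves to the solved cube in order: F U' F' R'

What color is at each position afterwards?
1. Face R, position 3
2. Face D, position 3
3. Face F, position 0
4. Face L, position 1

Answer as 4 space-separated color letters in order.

After move 1 (F): F=GGGG U=WWOO R=WRWR D=RRYY L=OYOY
After move 2 (U'): U=WOWO F=OYGG R=GGWR B=WRBB L=BBOY
After move 3 (F'): F=YGOG U=WOGW R=RGRR D=BYYY L=BOOW
After move 4 (R'): R=GRRR U=WBGW F=YOOW D=BGYG B=YRYB
Query 1: R[3] = R
Query 2: D[3] = G
Query 3: F[0] = Y
Query 4: L[1] = O

Answer: R G Y O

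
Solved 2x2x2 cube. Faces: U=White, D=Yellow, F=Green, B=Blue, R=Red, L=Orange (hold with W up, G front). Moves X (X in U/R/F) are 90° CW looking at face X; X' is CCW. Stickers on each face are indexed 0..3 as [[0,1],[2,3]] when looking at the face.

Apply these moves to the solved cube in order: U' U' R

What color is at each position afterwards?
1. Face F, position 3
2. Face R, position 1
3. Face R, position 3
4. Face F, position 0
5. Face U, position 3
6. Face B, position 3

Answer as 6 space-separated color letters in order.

After move 1 (U'): U=WWWW F=OOGG R=GGRR B=RRBB L=BBOO
After move 2 (U'): U=WWWW F=BBGG R=OORR B=GGBB L=RROO
After move 3 (R): R=RORO U=WBWG F=BYGY D=YBYG B=WGWB
Query 1: F[3] = Y
Query 2: R[1] = O
Query 3: R[3] = O
Query 4: F[0] = B
Query 5: U[3] = G
Query 6: B[3] = B

Answer: Y O O B G B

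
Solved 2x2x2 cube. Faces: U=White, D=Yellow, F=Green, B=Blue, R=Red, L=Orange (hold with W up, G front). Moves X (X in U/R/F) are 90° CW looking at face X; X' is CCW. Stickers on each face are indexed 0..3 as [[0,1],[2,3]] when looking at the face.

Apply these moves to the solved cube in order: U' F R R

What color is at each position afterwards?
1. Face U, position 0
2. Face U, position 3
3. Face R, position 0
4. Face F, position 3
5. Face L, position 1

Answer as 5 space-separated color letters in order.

Answer: W Y R R Y

Derivation:
After move 1 (U'): U=WWWW F=OOGG R=GGRR B=RRBB L=BBOO
After move 2 (F): F=GOGO U=WWOB R=WGWR D=RGYY L=BYOY
After move 3 (R): R=WWRG U=WOOO F=GGGY D=RBYR B=BRWB
After move 4 (R): R=RWGW U=WGOY F=GBGR D=RWYB B=OROB
Query 1: U[0] = W
Query 2: U[3] = Y
Query 3: R[0] = R
Query 4: F[3] = R
Query 5: L[1] = Y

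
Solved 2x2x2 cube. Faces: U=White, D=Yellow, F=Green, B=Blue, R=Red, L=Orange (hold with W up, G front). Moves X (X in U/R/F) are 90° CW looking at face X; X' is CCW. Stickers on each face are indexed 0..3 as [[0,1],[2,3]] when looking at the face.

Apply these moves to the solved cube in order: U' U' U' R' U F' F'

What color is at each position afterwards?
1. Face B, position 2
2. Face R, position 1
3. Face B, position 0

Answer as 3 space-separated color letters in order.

After move 1 (U'): U=WWWW F=OOGG R=GGRR B=RRBB L=BBOO
After move 2 (U'): U=WWWW F=BBGG R=OORR B=GGBB L=RROO
After move 3 (U'): U=WWWW F=RRGG R=BBRR B=OOBB L=GGOO
After move 4 (R'): R=BRBR U=WBWO F=RWGW D=YRYG B=YOYB
After move 5 (U): U=WWOB F=BRGW R=YOBR B=GGYB L=RWOO
After move 6 (F'): F=RWBG U=WWYB R=ROYR D=WOYG L=RBOO
After move 7 (F'): F=WGRB U=WWRY R=OOWR D=BOYG L=RBOY
Query 1: B[2] = Y
Query 2: R[1] = O
Query 3: B[0] = G

Answer: Y O G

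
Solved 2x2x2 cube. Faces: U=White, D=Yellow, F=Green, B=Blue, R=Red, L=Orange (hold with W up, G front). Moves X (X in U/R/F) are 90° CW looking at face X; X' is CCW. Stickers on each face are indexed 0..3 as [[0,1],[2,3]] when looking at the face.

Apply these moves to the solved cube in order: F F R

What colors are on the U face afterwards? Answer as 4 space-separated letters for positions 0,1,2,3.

After move 1 (F): F=GGGG U=WWOO R=WRWR D=RRYY L=OYOY
After move 2 (F): F=GGGG U=WWYY R=OROR D=WWYY L=OROR
After move 3 (R): R=OORR U=WGYG F=GWGY D=WBYB B=YBWB
Query: U face = WGYG

Answer: W G Y G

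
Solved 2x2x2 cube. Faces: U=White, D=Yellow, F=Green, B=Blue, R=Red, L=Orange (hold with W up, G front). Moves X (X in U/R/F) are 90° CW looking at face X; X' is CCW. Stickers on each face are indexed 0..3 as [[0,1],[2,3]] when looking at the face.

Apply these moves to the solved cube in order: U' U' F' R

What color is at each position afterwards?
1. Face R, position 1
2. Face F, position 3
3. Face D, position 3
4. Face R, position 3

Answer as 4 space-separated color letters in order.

After move 1 (U'): U=WWWW F=OOGG R=GGRR B=RRBB L=BBOO
After move 2 (U'): U=WWWW F=BBGG R=OORR B=GGBB L=RROO
After move 3 (F'): F=BGBG U=WWOR R=YOYR D=ROYY L=RWOW
After move 4 (R): R=YYRO U=WGOG F=BOBY D=RBYG B=RGWB
Query 1: R[1] = Y
Query 2: F[3] = Y
Query 3: D[3] = G
Query 4: R[3] = O

Answer: Y Y G O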